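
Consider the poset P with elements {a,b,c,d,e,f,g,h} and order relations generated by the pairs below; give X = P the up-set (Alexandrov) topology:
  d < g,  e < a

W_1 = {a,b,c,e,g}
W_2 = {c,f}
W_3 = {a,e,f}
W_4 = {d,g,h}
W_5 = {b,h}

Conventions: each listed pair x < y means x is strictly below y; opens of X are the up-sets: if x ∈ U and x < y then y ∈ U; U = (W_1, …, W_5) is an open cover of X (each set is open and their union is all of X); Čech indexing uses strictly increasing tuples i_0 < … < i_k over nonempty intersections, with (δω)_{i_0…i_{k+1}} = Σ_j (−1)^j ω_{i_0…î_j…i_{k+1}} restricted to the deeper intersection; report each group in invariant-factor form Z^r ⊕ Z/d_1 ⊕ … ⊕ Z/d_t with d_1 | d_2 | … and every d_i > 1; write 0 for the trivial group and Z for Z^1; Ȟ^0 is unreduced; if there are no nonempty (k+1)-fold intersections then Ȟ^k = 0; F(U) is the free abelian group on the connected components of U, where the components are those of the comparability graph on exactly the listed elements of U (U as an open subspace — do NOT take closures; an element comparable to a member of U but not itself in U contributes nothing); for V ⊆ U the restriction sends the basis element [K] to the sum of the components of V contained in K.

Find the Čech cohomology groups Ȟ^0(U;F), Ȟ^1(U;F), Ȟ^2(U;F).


Ȟ^0 = Z^6; Ȟ^1 = 0; Ȟ^2 = 0

nerve simplices:
  W12={c} W13={a,e} W14={g} W15={b} W23={f} W45={h}
components per intersection:
  W1: {a,e} {b} {c} {g}
  W2: {c} {f}
  W3: {a,e} {f}
  W4: {d,g} {h}
  W5: {b} {h}
  W12: {c}
  W13: {a,e}
  W14: {g}
  W15: {b}
  W23: {f}
  W45: {h}
C dims 12,6; δ0: rk 6, SNF 1^6
degree 0: 12−6−0 = 6 → Ȟ^0 ≅ Z^6
degree 1: 6−0−6 = 0 → Ȟ^1 ≅ 0
degree 2: 0−0−0 = 0 → Ȟ^2 ≅ 0


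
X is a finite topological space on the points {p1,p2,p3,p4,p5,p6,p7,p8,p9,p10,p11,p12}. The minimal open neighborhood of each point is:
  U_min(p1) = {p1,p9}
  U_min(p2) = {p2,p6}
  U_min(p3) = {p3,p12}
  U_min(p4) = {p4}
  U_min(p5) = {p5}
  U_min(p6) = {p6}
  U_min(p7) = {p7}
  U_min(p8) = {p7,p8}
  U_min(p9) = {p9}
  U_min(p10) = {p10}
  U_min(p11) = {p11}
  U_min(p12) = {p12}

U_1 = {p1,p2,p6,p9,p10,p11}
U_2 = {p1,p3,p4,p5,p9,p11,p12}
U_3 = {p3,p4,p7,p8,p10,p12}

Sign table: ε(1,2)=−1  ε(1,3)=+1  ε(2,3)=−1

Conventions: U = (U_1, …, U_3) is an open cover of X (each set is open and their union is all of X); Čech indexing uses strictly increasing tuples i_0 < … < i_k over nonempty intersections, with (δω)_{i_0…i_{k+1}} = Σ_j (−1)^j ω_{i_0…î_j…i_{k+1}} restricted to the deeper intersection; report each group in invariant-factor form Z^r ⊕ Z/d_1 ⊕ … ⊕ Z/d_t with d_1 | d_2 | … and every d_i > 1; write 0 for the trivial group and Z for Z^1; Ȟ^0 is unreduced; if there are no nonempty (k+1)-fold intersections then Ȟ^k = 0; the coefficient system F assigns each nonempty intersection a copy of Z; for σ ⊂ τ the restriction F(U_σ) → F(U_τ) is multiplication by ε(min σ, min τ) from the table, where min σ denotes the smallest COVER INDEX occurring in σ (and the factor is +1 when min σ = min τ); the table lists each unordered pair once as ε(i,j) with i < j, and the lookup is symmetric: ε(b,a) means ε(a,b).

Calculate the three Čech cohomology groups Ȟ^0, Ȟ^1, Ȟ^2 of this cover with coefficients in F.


nonempty overlaps:
  U12={p1,p9,p11} U13={p10} U23={p3,p4,p12}
C dims 3,3; δ0: rk 2, SNF 1^2
degree 0: 3−2−0 = 1 → Ȟ^0 ≅ Z
degree 1: 3−0−2 = 1 → Ȟ^1 ≅ Z
degree 2: 0−0−0 = 0 → Ȟ^2 ≅ 0

Ȟ^0 ≅ Z, Ȟ^1 ≅ Z, Ȟ^2 ≅ 0


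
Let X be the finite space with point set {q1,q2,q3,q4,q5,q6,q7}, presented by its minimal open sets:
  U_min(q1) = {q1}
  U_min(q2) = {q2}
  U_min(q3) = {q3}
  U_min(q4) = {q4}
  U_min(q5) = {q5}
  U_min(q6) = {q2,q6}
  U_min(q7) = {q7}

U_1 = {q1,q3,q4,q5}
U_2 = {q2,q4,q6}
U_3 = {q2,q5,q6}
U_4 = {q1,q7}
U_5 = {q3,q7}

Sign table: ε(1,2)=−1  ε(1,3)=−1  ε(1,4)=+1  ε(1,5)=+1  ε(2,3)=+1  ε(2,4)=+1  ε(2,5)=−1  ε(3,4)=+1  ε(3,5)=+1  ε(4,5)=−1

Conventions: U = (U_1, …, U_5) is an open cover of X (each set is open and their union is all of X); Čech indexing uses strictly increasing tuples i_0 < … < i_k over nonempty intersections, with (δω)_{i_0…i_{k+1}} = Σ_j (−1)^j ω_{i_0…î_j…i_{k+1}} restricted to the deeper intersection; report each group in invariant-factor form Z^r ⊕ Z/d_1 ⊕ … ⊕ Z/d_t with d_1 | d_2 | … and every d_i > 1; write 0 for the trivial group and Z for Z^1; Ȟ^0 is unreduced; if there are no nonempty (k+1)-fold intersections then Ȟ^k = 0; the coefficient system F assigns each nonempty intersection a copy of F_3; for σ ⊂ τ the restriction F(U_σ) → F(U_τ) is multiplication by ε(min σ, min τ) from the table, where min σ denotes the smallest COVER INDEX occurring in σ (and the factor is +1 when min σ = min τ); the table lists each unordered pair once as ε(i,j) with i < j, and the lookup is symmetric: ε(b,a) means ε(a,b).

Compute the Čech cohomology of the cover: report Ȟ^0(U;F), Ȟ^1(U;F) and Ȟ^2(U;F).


Ȟ^0 ≅ 0,  Ȟ^1 ≅ Z/3,  Ȟ^2 ≅ 0

nonempty overlaps:
  U12={q4} U13={q5} U14={q1} U15={q3} U23={q2,q6} U45={q7}
C dims 5,6; δ0: rk_F3 5
degree 0: 5−5−0 = 0 → Ȟ^0 ≅ 0
degree 1: 6−0−5 = 1 → Ȟ^1 ≅ Z/3
degree 2: 0−0−0 = 0 → Ȟ^2 ≅ 0


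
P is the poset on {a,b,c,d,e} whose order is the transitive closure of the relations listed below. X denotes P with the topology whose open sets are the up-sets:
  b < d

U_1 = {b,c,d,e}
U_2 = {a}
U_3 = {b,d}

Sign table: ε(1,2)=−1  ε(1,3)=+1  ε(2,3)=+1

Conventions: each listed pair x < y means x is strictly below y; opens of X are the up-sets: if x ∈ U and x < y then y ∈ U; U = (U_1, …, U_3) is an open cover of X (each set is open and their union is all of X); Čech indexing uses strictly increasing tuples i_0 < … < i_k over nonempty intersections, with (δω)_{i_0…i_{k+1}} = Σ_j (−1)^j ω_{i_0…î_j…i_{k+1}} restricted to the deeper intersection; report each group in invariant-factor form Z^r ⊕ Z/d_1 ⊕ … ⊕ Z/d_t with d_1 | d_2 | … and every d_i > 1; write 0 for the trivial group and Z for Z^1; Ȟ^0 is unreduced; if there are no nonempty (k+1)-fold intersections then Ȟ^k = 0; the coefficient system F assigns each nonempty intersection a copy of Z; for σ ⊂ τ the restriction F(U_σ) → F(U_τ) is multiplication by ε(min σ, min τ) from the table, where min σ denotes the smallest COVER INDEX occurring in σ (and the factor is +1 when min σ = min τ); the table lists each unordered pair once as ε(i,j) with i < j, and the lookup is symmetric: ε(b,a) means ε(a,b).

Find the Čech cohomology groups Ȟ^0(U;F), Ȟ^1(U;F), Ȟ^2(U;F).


nerve simplices:
  U13={b,d}
C dims 3,1; δ0: rk 1, SNF 1^1
degree 0: 3−1−0 = 2 → Ȟ^0 ≅ Z^2
degree 1: 1−0−1 = 0 → Ȟ^1 ≅ 0
degree 2: 0−0−0 = 0 → Ȟ^2 ≅ 0

Ȟ^0(U;F) ≅ Z^2, Ȟ^1(U;F) ≅ 0, Ȟ^2(U;F) ≅ 0


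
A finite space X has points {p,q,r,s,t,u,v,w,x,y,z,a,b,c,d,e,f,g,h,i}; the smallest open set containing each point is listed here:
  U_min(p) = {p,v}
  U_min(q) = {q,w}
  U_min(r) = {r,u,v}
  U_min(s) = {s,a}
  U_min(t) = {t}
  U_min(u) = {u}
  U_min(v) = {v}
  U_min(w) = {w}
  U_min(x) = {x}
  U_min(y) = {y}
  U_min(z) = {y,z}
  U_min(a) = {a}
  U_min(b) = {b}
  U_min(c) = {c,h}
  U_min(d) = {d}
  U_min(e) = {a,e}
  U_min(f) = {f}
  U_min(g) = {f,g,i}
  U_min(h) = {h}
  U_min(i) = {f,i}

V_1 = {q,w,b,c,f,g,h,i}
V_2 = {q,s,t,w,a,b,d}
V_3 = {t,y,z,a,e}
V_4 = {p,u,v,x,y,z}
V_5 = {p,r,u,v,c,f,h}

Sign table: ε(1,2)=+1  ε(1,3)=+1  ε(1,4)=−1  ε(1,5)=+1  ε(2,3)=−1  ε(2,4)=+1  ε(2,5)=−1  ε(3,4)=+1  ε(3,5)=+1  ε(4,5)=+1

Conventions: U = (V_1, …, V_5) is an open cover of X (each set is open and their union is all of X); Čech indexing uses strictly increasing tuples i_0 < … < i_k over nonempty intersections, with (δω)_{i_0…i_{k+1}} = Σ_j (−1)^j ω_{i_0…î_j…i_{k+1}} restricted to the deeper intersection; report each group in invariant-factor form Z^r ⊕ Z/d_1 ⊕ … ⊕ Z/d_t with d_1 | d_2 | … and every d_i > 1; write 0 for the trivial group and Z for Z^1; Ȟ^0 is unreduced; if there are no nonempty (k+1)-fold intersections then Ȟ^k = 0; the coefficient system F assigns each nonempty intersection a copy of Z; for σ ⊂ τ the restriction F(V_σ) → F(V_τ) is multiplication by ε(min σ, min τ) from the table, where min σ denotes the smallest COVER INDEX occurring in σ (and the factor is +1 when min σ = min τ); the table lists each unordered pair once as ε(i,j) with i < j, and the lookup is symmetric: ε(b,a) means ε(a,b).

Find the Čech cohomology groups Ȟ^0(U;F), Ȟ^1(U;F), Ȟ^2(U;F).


nonempty overlaps:
  V12={q,w,b} V15={c,f,h} V23={t,a} V34={y,z} V45={p,u,v}
C dims 5,5; δ0: rk 5, SNF 1^4·2
degree 0: 5−5−0 = 0 → Ȟ^0 ≅ 0
degree 1: 5−0−5 = 0 plus torsion [2] → Ȟ^1 ≅ Z/2
degree 2: 0−0−0 = 0 → Ȟ^2 ≅ 0

Ȟ^0(U;F) ≅ 0; Ȟ^1(U;F) ≅ Z/2; Ȟ^2(U;F) ≅ 0


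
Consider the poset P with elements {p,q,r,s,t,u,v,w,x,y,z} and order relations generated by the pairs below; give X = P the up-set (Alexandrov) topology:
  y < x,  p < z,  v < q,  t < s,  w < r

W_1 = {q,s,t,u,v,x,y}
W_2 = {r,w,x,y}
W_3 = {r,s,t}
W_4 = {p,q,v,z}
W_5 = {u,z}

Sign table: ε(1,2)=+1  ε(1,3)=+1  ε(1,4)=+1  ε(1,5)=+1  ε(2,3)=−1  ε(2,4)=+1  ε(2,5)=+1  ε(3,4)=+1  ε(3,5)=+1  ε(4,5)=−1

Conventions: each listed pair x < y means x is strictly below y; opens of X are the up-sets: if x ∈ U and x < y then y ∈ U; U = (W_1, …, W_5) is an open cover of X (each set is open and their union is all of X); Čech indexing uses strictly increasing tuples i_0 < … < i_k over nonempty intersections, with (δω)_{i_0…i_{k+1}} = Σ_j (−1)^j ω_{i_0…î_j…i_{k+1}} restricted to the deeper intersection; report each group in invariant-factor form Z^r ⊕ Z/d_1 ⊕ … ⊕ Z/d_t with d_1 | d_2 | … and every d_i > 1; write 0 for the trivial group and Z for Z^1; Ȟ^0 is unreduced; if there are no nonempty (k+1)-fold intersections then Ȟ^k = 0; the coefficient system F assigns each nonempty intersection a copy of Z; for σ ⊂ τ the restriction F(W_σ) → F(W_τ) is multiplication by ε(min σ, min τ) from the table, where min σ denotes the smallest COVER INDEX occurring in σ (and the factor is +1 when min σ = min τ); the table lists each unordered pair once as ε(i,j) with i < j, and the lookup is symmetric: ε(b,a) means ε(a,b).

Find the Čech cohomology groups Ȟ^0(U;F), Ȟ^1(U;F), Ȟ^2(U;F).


Ȟ^0(U;F) ≅ 0,  Ȟ^1(U;F) ≅ Z ⊕ Z/2,  Ȟ^2(U;F) ≅ 0

nonempty intersections:
  W12={x,y} W13={s,t} W14={q,v} W15={u} W23={r} W45={z}
C dims 5,6; δ0: rk 5, SNF 1^4·2
Ȟ^0: (5−5)−0=0 ⇒ 0
Ȟ^1: (6−0)−5=1 plus torsion [2] ⇒ Z ⊕ Z/2
Ȟ^2: (0−0)−0=0 ⇒ 0


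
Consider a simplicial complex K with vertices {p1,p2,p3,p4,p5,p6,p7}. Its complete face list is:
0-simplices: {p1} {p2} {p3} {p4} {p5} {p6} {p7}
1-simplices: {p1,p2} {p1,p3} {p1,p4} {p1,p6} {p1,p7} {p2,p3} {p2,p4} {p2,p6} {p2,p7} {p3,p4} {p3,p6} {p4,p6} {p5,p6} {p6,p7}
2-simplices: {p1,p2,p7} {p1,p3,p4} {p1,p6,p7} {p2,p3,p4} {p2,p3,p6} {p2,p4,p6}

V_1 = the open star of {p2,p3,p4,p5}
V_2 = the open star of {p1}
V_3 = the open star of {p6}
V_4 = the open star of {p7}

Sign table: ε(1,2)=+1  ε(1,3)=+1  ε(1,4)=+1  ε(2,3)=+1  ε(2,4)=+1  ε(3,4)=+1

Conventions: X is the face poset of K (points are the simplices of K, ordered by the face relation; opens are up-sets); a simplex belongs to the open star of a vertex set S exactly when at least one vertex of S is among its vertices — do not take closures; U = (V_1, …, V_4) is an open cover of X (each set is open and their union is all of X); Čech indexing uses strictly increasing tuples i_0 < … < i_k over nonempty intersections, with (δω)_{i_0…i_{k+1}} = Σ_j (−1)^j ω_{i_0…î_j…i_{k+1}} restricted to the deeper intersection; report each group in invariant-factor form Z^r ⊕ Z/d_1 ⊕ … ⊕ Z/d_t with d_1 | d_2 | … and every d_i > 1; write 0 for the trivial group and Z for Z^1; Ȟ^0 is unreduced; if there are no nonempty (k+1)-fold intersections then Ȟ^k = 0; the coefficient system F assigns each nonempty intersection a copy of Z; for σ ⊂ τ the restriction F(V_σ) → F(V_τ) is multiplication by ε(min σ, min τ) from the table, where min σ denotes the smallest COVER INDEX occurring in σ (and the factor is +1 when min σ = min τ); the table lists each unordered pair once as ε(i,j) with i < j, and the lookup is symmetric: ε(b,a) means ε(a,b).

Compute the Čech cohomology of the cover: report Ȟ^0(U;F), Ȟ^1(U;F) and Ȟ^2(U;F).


Ȟ^0 ≅ Z, Ȟ^1 ≅ Z and Ȟ^2 ≅ 0

nerve of the cover:
  V1={{p2},{p3},{p4},{p5},{p1,p2},{p1,p3},{p1,p4},{p2,p3},{p2,p4},{p2,p6},{p2,p7},{p3,p4},{p3,p6},{p4,p6},{p5,p6},{p1,p2,p7},{p1,p3,p4},{p2,p3,p4},{p2,p3,p6},{p2,p4,p6}} V2={{p1},{p1,p2},{p1,p3},{p1,p4},{p1,p6},{p1,p7},{p1,p2,p7},{p1,p3,p4},{p1,p6,p7}} V3={{p6},{p1,p6},{p2,p6},{p3,p6},{p4,p6},{p5,p6},{p6,p7},{p1,p6,p7},{p2,p3,p6},{p2,p4,p6}} V4={{p7},{p1,p7},{p2,p7},{p6,p7},{p1,p2,p7},{p1,p6,p7}}
  V12={{p1,p2},{p1,p3},{p1,p4},{p1,p2,p7},{p1,p3,p4}} V13={{p2,p6},{p3,p6},{p4,p6},{p5,p6},{p2,p3,p6},{p2,p4,p6}} V14={{p2,p7},{p1,p2,p7}} V23={{p1,p6},{p1,p6,p7}} V24={{p1,p7},{p1,p2,p7},{p1,p6,p7}} V34={{p6,p7},{p1,p6,p7}}
  V124={{p1,p2,p7}} V234={{p1,p6,p7}}
C dims 4,6,2; δ0: rk 3, SNF 1^3; δ1: rk 2, SNF 1^2
Ȟ^0 = (4 − 3) − 0 = 1, so Ȟ^0 ≅ Z
Ȟ^1 = (6 − 2) − 3 = 1, so Ȟ^1 ≅ Z
Ȟ^2 = (2 − 0) − 2 = 0, so Ȟ^2 ≅ 0


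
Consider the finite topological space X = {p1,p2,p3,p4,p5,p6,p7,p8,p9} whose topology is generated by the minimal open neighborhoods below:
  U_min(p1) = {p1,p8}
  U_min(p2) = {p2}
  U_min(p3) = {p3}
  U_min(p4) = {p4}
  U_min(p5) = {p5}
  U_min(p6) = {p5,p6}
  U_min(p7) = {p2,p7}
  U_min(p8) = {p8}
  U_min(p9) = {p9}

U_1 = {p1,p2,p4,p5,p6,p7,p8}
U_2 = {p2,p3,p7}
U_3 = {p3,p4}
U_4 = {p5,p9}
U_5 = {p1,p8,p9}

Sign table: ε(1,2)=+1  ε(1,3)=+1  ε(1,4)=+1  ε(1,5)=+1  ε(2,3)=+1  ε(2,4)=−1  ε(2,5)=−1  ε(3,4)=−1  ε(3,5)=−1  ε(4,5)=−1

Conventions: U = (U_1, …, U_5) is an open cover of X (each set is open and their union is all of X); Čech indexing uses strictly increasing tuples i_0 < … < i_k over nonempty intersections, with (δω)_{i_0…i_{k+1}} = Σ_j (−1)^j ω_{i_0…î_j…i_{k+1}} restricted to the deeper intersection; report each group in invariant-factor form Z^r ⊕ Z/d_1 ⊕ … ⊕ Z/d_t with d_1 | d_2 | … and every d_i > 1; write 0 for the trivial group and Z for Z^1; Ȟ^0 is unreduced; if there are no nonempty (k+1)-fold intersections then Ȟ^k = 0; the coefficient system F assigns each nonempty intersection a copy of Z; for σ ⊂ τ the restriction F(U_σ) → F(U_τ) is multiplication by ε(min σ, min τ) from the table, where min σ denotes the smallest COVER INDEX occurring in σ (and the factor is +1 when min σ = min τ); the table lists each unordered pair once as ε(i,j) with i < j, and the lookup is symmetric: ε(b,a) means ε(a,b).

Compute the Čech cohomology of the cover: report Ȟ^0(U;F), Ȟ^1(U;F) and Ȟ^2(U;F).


Ȟ^0 ≅ 0,  Ȟ^1 ≅ Z ⊕ Z/2,  Ȟ^2 ≅ 0

nerve of the cover:
  U12={p2,p7} U13={p4} U14={p5} U15={p1,p8} U23={p3} U45={p9}
C dims 5,6; δ0: rk 5, SNF 1^4·2
Ȟ^0 = (5 − 5) − 0 = 0, so Ȟ^0 ≅ 0
Ȟ^1 = (6 − 0) − 5 = 1 plus torsion [2], so Ȟ^1 ≅ Z ⊕ Z/2
Ȟ^2 = (0 − 0) − 0 = 0, so Ȟ^2 ≅ 0


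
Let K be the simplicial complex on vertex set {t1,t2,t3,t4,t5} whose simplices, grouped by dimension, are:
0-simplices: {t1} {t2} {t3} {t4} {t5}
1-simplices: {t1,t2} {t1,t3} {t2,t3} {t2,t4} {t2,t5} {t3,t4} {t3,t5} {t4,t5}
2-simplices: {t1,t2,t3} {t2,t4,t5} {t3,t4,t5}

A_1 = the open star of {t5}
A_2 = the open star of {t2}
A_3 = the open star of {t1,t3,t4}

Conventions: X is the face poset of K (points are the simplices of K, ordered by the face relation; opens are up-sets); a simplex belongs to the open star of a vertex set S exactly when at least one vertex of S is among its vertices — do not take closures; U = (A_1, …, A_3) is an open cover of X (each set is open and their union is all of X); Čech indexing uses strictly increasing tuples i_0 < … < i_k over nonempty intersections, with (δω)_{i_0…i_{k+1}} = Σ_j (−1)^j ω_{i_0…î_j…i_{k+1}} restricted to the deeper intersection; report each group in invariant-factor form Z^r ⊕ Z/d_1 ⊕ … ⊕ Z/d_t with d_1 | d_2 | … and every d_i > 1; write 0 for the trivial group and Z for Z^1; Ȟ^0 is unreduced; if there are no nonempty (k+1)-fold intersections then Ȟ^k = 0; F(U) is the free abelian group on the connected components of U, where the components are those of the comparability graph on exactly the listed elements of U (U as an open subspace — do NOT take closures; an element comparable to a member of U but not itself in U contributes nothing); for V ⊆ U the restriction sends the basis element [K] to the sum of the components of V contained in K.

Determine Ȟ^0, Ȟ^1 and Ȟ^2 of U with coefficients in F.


cover nerve:
  A1={{t5},{t2,t5},{t3,t5},{t4,t5},{t2,t4,t5},{t3,t4,t5}} A2={{t2},{t1,t2},{t2,t3},{t2,t4},{t2,t5},{t1,t2,t3},{t2,t4,t5}} A3={{t1},{t3},{t4},{t1,t2},{t1,t3},{t2,t3},{t2,t4},{t3,t4},{t3,t5},{t4,t5},{t1,t2,t3},{t2,t4,t5},{t3,t4,t5}}
  A12={{t2,t5},{t2,t4,t5}} A13={{t3,t5},{t4,t5},{t2,t4,t5},{t3,t4,t5}} A23={{t1,t2},{t2,t3},{t2,t4},{t1,t2,t3},{t2,t4,t5}}
  A123={{t2,t4,t5}}
components per intersection:
  A1: {{t5},{t2,t5},{t3,t5},{t4,t5},{t2,t4,t5},{t3,t4,t5}}
  A2: {{t2},{t1,t2},{t2,t3},{t2,t4},{t2,t5},{t1,t2,t3},{t2,t4,t5}}
  A3: {{t1},{t3},{t4},{t1,t2},{t1,t3},{t2,t3},{t2,t4},{t3,t4},{t3,t5},{t4,t5},{t1,t2,t3},{t2,t4,t5},{t3,t4,t5}}
  A12: {{t2,t5},{t2,t4,t5}}
  A13: {{t3,t5},{t4,t5},{t2,t4,t5},{t3,t4,t5}}
  A23: {{t1,t2},{t2,t3},{t1,t2,t3}} {{t2,t4},{t2,t4,t5}}
  A123: {{t2,t4,t5}}
C dims 3,4,1; δ0: rk 2, SNF 1^2; δ1: rk 1, SNF 1^1
Ȟ^0: (3−2)−0=1 ⇒ Z
Ȟ^1: (4−1)−2=1 ⇒ Z
Ȟ^2: (1−0)−1=0 ⇒ 0

Ȟ^0(U;F) ≅ Z,  Ȟ^1(U;F) ≅ Z,  Ȟ^2(U;F) ≅ 0


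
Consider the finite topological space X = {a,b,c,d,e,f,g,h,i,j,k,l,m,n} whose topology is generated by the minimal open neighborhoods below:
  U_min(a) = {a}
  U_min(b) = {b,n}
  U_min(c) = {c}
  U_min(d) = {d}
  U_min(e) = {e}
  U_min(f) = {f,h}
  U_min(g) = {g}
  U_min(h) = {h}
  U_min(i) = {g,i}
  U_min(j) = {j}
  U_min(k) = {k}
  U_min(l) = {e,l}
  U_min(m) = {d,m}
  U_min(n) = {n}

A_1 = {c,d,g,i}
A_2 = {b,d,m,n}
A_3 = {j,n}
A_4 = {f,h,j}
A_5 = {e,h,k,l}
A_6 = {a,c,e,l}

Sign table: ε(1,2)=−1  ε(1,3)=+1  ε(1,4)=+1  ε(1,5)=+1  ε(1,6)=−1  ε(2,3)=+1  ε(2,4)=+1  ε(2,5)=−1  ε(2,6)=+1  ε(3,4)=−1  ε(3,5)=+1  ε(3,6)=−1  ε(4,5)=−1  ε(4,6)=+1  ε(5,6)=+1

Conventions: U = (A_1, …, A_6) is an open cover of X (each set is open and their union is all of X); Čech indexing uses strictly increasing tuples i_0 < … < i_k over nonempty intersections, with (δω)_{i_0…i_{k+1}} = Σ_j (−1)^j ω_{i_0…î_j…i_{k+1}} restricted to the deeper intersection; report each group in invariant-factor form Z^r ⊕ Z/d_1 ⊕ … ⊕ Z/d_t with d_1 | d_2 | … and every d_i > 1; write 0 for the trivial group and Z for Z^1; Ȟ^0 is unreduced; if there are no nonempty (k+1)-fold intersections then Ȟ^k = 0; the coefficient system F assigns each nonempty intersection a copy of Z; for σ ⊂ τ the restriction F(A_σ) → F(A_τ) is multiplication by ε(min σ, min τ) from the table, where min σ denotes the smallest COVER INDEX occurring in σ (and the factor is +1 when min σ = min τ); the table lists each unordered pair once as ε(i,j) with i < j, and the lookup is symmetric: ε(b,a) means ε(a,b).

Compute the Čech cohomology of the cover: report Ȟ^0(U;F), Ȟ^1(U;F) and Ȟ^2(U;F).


Ȟ^0 ≅ Z, Ȟ^1 ≅ Z, Ȟ^2 ≅ 0

nerve of the cover:
  A12={d} A16={c} A23={n} A34={j} A45={h} A56={e,l}
C dims 6,6; δ0: rk 5, SNF 1^5
Ȟ^0 = (6 − 5) − 0 = 1, so Ȟ^0 ≅ Z
Ȟ^1 = (6 − 0) − 5 = 1, so Ȟ^1 ≅ Z
Ȟ^2 = (0 − 0) − 0 = 0, so Ȟ^2 ≅ 0


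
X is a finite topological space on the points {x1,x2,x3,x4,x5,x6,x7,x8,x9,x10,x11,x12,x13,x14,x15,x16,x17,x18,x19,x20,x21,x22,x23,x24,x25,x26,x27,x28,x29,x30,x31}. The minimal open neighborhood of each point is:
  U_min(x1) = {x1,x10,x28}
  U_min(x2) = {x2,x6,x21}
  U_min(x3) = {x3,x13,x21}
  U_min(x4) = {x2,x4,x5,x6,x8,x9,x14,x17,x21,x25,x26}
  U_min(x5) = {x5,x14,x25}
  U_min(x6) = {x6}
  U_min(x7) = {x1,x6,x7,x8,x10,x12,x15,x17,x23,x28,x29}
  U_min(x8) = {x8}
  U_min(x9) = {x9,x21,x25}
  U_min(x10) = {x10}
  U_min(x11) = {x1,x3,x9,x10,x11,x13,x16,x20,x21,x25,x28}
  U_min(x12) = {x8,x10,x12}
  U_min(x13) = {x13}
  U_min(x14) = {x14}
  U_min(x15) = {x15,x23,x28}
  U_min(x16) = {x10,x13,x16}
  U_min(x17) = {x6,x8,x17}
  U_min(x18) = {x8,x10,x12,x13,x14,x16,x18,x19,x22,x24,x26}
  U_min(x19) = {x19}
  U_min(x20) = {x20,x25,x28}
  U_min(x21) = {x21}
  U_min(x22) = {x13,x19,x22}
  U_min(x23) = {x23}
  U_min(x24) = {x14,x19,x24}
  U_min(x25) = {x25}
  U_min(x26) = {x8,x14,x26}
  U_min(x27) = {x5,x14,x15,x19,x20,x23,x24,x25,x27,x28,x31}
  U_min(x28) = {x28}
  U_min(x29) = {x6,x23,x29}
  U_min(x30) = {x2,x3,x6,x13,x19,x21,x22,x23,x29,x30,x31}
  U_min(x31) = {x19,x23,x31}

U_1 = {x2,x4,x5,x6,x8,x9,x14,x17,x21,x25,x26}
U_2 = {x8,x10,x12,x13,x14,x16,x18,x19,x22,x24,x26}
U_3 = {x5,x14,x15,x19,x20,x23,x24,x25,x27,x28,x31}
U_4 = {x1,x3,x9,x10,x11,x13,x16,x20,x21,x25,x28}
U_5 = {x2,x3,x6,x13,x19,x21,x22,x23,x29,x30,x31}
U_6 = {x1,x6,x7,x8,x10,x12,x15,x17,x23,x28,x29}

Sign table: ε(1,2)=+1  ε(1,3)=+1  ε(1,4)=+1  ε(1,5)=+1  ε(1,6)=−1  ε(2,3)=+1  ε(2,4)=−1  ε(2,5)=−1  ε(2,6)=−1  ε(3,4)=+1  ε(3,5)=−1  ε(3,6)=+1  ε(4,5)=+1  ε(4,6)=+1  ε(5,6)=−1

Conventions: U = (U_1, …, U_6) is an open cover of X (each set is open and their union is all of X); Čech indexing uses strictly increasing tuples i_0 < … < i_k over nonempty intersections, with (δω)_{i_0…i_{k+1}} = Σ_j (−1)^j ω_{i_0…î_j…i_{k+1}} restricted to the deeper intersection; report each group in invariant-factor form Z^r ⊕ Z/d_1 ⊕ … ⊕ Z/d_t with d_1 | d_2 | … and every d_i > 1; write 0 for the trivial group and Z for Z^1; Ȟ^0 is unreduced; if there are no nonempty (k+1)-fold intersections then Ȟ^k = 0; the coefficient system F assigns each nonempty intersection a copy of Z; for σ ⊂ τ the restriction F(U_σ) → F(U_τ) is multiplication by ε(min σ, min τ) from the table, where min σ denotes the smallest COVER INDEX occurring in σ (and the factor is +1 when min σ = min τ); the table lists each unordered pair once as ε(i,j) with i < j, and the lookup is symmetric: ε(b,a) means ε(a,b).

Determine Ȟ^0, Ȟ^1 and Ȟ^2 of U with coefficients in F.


Ȟ^0 = 0, Ȟ^1 = Z/2, Ȟ^2 = Z

nerve simplices:
  U12={x8,x14,x26} U13={x5,x14,x25} U14={x9,x21,x25} U15={x2,x6,x21} U16={x6,x8,x17} U23={x14,x19,x24} U24={x10,x13,x16} U25={x13,x19,x22} U26={x8,x10,x12} U34={x20,x25,x28} U35={x19,x23,x31} U36={x15,x23,x28} U45={x3,x13,x21} U46={x1,x10,x28} U56={x6,x23,x29}
  U123={x14} U126={x8} U134={x25} U145={x21} U156={x6} U235={x19} U245={x13} U246={x10} U346={x28} U356={x23}
C dims 6,15,10; δ0: rk 6, SNF 1^5·2; δ1: rk 9, SNF 1^9
degree 0: 6−6−0 = 0 → Ȟ^0 ≅ 0
degree 1: 15−9−6 = 0 plus torsion [2] → Ȟ^1 ≅ Z/2
degree 2: 10−0−9 = 1 → Ȟ^2 ≅ Z


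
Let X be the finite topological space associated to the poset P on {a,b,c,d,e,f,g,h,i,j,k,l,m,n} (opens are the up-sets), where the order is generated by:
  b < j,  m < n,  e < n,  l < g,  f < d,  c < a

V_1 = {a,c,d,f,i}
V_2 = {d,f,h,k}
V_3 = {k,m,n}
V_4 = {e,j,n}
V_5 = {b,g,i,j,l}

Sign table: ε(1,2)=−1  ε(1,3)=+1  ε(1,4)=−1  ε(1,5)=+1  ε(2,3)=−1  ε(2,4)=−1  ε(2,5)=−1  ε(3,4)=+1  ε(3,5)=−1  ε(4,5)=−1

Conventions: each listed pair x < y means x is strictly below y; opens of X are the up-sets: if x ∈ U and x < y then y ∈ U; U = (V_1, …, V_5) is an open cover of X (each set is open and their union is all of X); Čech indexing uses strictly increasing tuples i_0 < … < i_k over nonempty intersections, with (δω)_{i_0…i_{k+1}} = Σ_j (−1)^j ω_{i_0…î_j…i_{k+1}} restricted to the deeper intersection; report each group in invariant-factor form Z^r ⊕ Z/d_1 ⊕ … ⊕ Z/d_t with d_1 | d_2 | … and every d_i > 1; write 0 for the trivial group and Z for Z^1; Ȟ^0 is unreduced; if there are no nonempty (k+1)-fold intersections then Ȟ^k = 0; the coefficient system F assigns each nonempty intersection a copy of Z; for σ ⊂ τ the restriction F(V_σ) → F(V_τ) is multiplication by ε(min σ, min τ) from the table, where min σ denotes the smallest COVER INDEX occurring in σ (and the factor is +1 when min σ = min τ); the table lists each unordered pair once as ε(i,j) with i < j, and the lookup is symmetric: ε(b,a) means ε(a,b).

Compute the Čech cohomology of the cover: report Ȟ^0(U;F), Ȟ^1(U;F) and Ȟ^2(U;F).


Ȟ^0(U;F) ≅ 0; Ȟ^1(U;F) ≅ Z/2; Ȟ^2(U;F) ≅ 0

nonempty intersections:
  V12={d,f} V15={i} V23={k} V34={n} V45={j}
C dims 5,5; δ0: rk 5, SNF 1^4·2
Ȟ^0: (5−5)−0=0 ⇒ 0
Ȟ^1: (5−0)−5=0 plus torsion [2] ⇒ Z/2
Ȟ^2: (0−0)−0=0 ⇒ 0


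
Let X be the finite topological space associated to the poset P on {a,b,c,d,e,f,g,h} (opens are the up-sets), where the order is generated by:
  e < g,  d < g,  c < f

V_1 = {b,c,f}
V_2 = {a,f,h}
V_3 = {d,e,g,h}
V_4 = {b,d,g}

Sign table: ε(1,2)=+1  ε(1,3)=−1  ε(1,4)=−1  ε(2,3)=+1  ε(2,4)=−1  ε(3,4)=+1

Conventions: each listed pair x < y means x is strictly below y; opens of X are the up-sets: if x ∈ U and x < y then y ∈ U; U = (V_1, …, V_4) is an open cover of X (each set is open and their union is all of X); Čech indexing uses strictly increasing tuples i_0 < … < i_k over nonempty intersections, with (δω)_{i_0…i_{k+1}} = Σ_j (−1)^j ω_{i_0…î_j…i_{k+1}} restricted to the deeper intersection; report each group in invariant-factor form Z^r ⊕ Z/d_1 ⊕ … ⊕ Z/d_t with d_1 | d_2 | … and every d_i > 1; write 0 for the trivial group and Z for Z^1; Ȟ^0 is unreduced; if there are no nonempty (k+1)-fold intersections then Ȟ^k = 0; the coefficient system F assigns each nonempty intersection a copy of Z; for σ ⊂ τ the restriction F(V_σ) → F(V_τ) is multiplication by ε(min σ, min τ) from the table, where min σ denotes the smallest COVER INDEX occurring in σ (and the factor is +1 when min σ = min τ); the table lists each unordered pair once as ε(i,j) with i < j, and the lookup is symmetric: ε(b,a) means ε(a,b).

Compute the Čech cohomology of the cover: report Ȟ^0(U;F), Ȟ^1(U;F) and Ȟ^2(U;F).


Ȟ^0(U;F) ≅ 0; Ȟ^1(U;F) ≅ Z/2; Ȟ^2(U;F) ≅ 0

nerve of the cover:
  V12={f} V14={b} V23={h} V34={d,g}
C dims 4,4; δ0: rk 4, SNF 1^3·2
Ȟ^0 = (4 − 4) − 0 = 0, so Ȟ^0 ≅ 0
Ȟ^1 = (4 − 0) − 4 = 0 plus torsion [2], so Ȟ^1 ≅ Z/2
Ȟ^2 = (0 − 0) − 0 = 0, so Ȟ^2 ≅ 0


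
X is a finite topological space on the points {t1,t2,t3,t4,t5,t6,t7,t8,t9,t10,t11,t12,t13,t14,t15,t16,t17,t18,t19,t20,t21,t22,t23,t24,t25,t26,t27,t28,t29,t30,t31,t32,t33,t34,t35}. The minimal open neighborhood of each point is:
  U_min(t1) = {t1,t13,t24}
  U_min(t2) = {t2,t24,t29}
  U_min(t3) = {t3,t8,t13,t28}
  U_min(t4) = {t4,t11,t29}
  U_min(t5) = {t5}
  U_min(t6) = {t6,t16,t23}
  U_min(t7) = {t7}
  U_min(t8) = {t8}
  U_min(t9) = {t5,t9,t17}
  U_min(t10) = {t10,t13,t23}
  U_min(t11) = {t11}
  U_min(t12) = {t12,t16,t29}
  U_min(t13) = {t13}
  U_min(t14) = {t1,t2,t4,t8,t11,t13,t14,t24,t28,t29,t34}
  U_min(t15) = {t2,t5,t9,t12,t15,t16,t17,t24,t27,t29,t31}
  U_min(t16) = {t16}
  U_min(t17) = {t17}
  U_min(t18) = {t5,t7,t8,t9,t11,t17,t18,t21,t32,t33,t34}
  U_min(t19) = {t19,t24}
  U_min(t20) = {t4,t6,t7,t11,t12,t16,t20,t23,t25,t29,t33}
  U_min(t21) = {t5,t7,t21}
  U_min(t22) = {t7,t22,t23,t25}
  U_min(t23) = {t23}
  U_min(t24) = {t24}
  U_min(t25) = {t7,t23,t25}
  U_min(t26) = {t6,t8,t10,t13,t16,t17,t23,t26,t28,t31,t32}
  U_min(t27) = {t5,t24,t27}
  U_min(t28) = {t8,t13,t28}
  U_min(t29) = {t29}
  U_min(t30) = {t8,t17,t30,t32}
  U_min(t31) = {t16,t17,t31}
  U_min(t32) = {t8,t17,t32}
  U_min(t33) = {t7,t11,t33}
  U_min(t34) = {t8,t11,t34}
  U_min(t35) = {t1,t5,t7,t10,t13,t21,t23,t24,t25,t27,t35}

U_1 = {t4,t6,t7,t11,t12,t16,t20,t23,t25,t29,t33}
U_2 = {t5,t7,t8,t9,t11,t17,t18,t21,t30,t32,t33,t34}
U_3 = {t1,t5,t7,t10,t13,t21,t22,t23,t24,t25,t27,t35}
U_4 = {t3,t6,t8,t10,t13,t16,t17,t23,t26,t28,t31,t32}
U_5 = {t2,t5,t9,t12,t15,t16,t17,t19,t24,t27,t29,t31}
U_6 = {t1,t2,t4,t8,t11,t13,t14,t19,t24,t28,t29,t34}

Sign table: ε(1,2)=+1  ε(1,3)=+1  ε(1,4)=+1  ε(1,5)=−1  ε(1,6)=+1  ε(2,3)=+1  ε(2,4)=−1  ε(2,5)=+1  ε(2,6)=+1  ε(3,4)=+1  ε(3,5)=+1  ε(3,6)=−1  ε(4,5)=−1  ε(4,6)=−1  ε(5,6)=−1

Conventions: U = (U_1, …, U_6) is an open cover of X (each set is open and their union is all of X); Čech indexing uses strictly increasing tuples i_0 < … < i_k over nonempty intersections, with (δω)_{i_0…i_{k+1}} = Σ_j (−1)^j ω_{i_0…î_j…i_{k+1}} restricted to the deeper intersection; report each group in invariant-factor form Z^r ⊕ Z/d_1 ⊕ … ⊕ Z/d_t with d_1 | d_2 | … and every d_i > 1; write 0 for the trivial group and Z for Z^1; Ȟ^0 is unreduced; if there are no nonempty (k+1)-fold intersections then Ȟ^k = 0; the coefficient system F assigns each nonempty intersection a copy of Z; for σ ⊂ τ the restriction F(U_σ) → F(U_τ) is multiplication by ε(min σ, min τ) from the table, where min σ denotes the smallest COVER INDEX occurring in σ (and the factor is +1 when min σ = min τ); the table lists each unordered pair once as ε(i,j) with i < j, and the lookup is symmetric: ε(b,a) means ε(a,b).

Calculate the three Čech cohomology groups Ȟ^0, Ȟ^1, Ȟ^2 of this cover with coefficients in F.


Ȟ^0 ≅ 0, Ȟ^1 ≅ Z/2 and Ȟ^2 ≅ Z

nerve simplices:
  U12={t7,t11,t33} U13={t7,t23,t25} U14={t6,t16,t23} U15={t12,t16,t29} U16={t4,t11,t29} U23={t5,t7,t21} U24={t8,t17,t32} U25={t5,t9,t17} U26={t8,t11,t34} U34={t10,t13,t23} U35={t5,t24,t27} U36={t1,t13,t24} U45={t16,t17,t31} U46={t8,t13,t28} U56={t2,t19,t24,t29}
  U123={t7} U126={t11} U134={t23} U145={t16} U156={t29} U235={t5} U245={t17} U246={t8} U346={t13} U356={t24}
C dims 6,15,10; δ0: rk 6, SNF 1^5·2; δ1: rk 9, SNF 1^9
degree 0: 6−6−0 = 0 → Ȟ^0 ≅ 0
degree 1: 15−9−6 = 0 plus torsion [2] → Ȟ^1 ≅ Z/2
degree 2: 10−0−9 = 1 → Ȟ^2 ≅ Z


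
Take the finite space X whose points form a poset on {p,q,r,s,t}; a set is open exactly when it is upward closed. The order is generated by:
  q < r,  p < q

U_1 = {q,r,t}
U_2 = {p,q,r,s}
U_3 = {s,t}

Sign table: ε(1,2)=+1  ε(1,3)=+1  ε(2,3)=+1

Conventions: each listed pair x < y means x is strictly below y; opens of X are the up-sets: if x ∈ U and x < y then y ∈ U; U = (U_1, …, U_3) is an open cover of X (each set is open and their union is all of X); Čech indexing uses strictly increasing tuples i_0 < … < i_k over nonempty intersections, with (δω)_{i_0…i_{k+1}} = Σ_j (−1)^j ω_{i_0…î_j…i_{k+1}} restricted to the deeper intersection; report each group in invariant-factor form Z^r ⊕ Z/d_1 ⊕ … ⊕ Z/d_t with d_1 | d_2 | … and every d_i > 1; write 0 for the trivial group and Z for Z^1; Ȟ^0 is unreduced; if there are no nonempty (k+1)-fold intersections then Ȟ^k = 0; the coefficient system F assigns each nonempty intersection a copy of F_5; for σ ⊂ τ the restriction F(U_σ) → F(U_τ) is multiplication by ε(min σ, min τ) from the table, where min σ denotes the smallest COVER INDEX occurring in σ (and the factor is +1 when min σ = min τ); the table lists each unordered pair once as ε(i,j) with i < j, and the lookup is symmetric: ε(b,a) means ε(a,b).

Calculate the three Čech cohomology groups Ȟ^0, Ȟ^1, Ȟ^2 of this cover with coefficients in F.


Ȟ^0(U;F) ≅ Z/5,  Ȟ^1(U;F) ≅ Z/5,  Ȟ^2(U;F) ≅ 0

intersection data:
  U12={q,r} U13={t} U23={s}
C dims 3,3; δ0: rk_F5 2
Ȟ^0 = (3 − 2) − 0 = 1, so Ȟ^0 ≅ Z/5
Ȟ^1 = (3 − 0) − 2 = 1, so Ȟ^1 ≅ Z/5
Ȟ^2 = (0 − 0) − 0 = 0, so Ȟ^2 ≅ 0


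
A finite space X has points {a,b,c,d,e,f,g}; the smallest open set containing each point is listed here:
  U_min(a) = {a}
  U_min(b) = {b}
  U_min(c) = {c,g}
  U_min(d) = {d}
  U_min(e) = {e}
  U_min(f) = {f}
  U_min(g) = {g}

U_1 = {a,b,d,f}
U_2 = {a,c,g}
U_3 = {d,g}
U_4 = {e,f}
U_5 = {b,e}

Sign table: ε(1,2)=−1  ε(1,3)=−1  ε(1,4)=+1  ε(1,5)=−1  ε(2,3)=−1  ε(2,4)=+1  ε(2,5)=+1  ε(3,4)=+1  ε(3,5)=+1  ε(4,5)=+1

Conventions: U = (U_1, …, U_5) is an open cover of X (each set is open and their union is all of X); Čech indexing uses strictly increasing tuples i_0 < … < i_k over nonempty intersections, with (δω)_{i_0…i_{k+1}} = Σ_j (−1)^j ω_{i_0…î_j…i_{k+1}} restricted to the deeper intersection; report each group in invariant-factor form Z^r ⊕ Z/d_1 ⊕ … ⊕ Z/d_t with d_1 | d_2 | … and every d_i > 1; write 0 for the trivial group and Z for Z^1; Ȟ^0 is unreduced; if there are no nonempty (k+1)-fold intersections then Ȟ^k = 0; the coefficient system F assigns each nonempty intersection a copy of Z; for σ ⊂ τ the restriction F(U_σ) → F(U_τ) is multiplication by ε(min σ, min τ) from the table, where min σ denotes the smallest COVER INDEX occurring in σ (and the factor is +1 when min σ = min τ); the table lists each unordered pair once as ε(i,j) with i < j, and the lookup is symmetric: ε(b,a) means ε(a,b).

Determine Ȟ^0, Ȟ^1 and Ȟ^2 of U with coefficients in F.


Ȟ^0 = 0; Ȟ^1 = Z ⊕ Z/2; Ȟ^2 = 0

nerve of the cover:
  U12={a} U13={d} U14={f} U15={b} U23={g} U45={e}
C dims 5,6; δ0: rk 5, SNF 1^4·2
Ȟ^0 = (5 − 5) − 0 = 0, so Ȟ^0 ≅ 0
Ȟ^1 = (6 − 0) − 5 = 1 plus torsion [2], so Ȟ^1 ≅ Z ⊕ Z/2
Ȟ^2 = (0 − 0) − 0 = 0, so Ȟ^2 ≅ 0


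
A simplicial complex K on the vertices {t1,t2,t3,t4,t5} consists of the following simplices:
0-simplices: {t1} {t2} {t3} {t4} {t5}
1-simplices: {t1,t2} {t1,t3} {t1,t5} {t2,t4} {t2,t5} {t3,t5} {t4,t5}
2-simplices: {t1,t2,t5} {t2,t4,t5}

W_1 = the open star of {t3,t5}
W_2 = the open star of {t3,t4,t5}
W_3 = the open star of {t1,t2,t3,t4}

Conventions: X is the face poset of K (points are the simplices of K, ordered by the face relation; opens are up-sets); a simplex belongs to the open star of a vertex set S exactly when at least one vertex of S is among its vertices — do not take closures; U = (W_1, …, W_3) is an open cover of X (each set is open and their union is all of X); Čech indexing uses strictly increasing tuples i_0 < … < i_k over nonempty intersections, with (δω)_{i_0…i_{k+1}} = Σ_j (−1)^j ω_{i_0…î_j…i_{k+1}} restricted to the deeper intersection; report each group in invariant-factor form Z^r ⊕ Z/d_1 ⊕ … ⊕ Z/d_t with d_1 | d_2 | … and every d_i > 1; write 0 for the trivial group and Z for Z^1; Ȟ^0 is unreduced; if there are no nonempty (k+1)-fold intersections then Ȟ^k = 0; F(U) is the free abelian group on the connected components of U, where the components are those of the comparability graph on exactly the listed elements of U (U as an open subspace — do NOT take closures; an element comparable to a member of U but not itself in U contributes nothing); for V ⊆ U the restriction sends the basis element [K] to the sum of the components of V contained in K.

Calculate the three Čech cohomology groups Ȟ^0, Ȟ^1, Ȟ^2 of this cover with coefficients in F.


nerve simplices:
  W1={{t3},{t5},{t1,t3},{t1,t5},{t2,t5},{t3,t5},{t4,t5},{t1,t2,t5},{t2,t4,t5}} W2={{t3},{t4},{t5},{t1,t3},{t1,t5},{t2,t4},{t2,t5},{t3,t5},{t4,t5},{t1,t2,t5},{t2,t4,t5}} W3={{t1},{t2},{t3},{t4},{t1,t2},{t1,t3},{t1,t5},{t2,t4},{t2,t5},{t3,t5},{t4,t5},{t1,t2,t5},{t2,t4,t5}}
  W12={{t3},{t5},{t1,t3},{t1,t5},{t2,t5},{t3,t5},{t4,t5},{t1,t2,t5},{t2,t4,t5}} W13={{t3},{t1,t3},{t1,t5},{t2,t5},{t3,t5},{t4,t5},{t1,t2,t5},{t2,t4,t5}} W23={{t3},{t4},{t1,t3},{t1,t5},{t2,t4},{t2,t5},{t3,t5},{t4,t5},{t1,t2,t5},{t2,t4,t5}}
  W123={{t3},{t1,t3},{t1,t5},{t2,t5},{t3,t5},{t4,t5},{t1,t2,t5},{t2,t4,t5}}
components per intersection:
  W1: {{t3},{t5},{t1,t3},{t1,t5},{t2,t5},{t3,t5},{t4,t5},{t1,t2,t5},{t2,t4,t5}}
  W2: {{t3},{t4},{t5},{t1,t3},{t1,t5},{t2,t4},{t2,t5},{t3,t5},{t4,t5},{t1,t2,t5},{t2,t4,t5}}
  W3: {{t1},{t2},{t3},{t4},{t1,t2},{t1,t3},{t1,t5},{t2,t4},{t2,t5},{t3,t5},{t4,t5},{t1,t2,t5},{t2,t4,t5}}
  W12: {{t3},{t5},{t1,t3},{t1,t5},{t2,t5},{t3,t5},{t4,t5},{t1,t2,t5},{t2,t4,t5}}
  W13: {{t3},{t1,t3},{t3,t5}} {{t1,t5},{t2,t5},{t4,t5},{t1,t2,t5},{t2,t4,t5}}
  W23: {{t3},{t1,t3},{t3,t5}} {{t4},{t1,t5},{t2,t4},{t2,t5},{t4,t5},{t1,t2,t5},{t2,t4,t5}}
  W123: {{t3},{t1,t3},{t3,t5}} {{t1,t5},{t2,t5},{t4,t5},{t1,t2,t5},{t2,t4,t5}}
C dims 3,5,2; δ0: rk 2, SNF 1^2; δ1: rk 2, SNF 1^2
degree 0: 3−2−0 = 1 → Ȟ^0 ≅ Z
degree 1: 5−2−2 = 1 → Ȟ^1 ≅ Z
degree 2: 2−0−2 = 0 → Ȟ^2 ≅ 0

Ȟ^0 ≅ Z,  Ȟ^1 ≅ Z,  Ȟ^2 ≅ 0


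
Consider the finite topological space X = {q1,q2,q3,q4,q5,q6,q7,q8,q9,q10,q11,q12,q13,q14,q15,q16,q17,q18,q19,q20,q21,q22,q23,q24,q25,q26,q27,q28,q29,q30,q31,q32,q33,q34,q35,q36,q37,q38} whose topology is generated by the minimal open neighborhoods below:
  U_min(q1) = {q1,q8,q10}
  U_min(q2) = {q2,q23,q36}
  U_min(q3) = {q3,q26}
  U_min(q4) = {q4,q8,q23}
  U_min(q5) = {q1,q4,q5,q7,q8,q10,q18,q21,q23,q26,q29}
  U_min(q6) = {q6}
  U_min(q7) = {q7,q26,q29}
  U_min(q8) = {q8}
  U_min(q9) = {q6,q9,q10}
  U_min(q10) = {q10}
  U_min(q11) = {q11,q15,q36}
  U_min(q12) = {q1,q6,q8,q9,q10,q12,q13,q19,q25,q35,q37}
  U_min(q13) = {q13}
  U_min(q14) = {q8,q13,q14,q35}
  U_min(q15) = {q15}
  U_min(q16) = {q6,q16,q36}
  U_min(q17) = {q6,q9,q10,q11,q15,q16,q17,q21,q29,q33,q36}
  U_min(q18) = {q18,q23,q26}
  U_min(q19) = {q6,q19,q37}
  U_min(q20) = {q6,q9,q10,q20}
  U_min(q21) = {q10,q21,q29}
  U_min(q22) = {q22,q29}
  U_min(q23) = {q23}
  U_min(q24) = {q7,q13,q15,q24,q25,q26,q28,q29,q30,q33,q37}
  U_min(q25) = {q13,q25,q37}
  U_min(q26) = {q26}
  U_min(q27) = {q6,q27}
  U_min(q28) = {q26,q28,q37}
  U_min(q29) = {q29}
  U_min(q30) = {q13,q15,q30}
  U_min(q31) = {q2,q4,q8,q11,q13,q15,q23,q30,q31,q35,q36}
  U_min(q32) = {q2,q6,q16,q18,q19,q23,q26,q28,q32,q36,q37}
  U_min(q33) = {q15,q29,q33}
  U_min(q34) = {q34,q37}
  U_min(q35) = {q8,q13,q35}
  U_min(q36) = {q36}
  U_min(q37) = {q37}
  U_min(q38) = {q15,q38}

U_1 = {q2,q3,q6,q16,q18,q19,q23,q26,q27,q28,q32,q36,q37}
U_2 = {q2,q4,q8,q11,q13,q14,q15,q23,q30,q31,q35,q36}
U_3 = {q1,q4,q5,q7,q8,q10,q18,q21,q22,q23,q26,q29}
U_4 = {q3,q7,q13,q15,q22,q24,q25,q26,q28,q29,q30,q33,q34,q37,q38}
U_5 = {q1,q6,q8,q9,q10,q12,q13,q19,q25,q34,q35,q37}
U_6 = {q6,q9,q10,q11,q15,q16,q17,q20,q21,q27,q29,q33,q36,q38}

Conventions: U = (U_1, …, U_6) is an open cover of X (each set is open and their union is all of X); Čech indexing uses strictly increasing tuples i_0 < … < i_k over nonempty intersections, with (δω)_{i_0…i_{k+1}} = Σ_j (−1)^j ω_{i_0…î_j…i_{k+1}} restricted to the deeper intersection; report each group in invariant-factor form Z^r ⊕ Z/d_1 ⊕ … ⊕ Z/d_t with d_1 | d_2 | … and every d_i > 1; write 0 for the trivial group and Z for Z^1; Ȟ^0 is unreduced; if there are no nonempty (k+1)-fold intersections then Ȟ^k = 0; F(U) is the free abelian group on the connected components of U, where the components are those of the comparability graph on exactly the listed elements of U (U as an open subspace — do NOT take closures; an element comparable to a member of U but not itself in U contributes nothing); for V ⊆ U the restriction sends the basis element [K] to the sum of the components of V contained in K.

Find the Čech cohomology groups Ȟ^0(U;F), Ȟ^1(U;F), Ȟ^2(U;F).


nerve of the cover:
  U12={q2,q23,q36} U13={q18,q23,q26} U14={q3,q26,q28,q37} U15={q6,q19,q37} U16={q6,q16,q27,q36} U23={q4,q8,q23} U24={q13,q15,q30} U25={q8,q13,q35} U26={q11,q15,q36} U34={q7,q22,q26,q29} U35={q1,q8,q10} U36={q10,q21,q29} U45={q13,q25,q34,q37} U46={q15,q29,q33,q38} U56={q6,q9,q10}
  U123={q23} U126={q36} U134={q26} U145={q37} U156={q6} U235={q8} U245={q13} U246={q15} U346={q29} U356={q10}
components per intersection:
  U1: {q2,q3,q6,q16,q18,q19,q23,q26,q27,q28,q32,q36,q37}
  U2: {q2,q4,q8,q11,q13,q14,q15,q23,q30,q31,q35,q36}
  U3: {q1,q4,q5,q7,q8,q10,q18,q21,q22,q23,q26,q29}
  U4: {q3,q7,q13,q15,q22,q24,q25,q26,q28,q29,q30,q33,q34,q37,q38}
  U5: {q1,q6,q8,q9,q10,q12,q13,q19,q25,q34,q35,q37}
  U6: {q6,q9,q10,q11,q15,q16,q17,q20,q21,q27,q29,q33,q36,q38}
  U12: {q2,q23,q36}
  U13: {q18,q23,q26}
  U14: {q3,q26,q28,q37}
  U15: {q6,q19,q37}
  U16: {q6,q16,q27,q36}
  U23: {q4,q8,q23}
  U24: {q13,q15,q30}
  U25: {q8,q13,q35}
  U26: {q11,q15,q36}
  U34: {q7,q22,q26,q29}
  U35: {q1,q8,q10}
  U36: {q10,q21,q29}
  U45: {q13,q25,q34,q37}
  U46: {q15,q29,q33,q38}
  U56: {q6,q9,q10}
  U123: {q23}
  U126: {q36}
  U134: {q26}
  U145: {q37}
  U156: {q6}
  U235: {q8}
  U245: {q13}
  U246: {q15}
  U346: {q29}
  U356: {q10}
C dims 6,15,10; δ0: rk 5, SNF 1^5; δ1: rk 10, SNF 1^9·2
Ȟ^0 = (6 − 5) − 0 = 1, so Ȟ^0 ≅ Z
Ȟ^1 = (15 − 10) − 5 = 0, so Ȟ^1 ≅ 0
Ȟ^2 = (10 − 0) − 10 = 0 plus torsion [2], so Ȟ^2 ≅ Z/2

Ȟ^0(U;F) ≅ Z,  Ȟ^1(U;F) ≅ 0,  Ȟ^2(U;F) ≅ Z/2
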